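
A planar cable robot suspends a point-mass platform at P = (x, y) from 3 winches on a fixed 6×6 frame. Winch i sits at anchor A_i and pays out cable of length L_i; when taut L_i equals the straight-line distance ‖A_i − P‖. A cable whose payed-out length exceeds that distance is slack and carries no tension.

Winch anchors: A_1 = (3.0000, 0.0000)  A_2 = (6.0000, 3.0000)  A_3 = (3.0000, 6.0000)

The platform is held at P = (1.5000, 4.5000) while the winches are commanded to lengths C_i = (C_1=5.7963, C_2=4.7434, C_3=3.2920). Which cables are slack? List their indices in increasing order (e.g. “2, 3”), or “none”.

1, 3

i=1: geometric 4.7434 vs commanded 5.7963 ⇒ slack
i=2: geometric 4.7434 vs commanded 4.7434 ⇒ taut
i=3: geometric 2.1213 vs commanded 3.2920 ⇒ slack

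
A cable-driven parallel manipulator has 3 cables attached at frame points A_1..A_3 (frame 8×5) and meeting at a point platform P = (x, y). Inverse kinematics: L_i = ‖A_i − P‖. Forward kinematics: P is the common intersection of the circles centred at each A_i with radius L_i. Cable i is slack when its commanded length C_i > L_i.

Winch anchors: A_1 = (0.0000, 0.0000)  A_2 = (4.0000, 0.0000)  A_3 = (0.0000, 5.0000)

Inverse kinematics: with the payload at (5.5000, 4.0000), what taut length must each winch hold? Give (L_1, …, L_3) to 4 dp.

L_1 = √((0.0000−5.5000)² + (0.0000−4.0000)²) = 6.8007
L_2 = √((4.0000−5.5000)² + (0.0000−4.0000)²) = 4.2720
L_3 = √((0.0000−5.5000)² + (5.0000−4.0000)²) = 5.5902

(6.8007, 4.2720, 5.5902)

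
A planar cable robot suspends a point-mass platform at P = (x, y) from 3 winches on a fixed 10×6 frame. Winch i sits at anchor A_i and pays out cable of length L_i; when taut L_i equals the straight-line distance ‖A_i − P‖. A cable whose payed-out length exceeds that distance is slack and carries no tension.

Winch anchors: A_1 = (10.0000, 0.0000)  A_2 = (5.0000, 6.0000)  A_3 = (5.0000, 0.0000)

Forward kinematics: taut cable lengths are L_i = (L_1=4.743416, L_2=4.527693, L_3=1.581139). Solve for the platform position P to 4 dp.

(5.5000, 1.5000)

expand ‖A_i−P‖²=L_i² and subtract eq 1 (c_i ≔ ‖A_i‖²−L_i²)
c_1 = 100.0000+0.0000−22.5000 = 77.5000
eq1−eq2 → [10.0000  -12.0000]·P = 37.0000
eq1−eq3 → [10.0000  0.0000]·P = 55.0000
2×2 solve → P = (5.5000, 1.5000)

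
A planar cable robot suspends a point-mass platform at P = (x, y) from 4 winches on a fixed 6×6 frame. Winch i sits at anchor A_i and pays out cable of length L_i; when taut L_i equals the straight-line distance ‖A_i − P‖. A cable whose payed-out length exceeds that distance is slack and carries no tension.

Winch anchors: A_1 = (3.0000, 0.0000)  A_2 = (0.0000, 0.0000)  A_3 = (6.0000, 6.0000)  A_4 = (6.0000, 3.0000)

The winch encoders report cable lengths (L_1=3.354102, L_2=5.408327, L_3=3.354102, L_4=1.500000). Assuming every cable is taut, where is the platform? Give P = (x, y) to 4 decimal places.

(4.5000, 3.0000)

expand ‖A_i−P‖²=L_i² and subtract eq 1 (q_i ≔ ‖A_i‖²−L_i²)
q_1 = 9.0000+0.0000−11.2500 = -2.2500
eq1−eq2 → [6.0000  0.0000]·P = 27.0000
eq1−eq3 → [-6.0000  -12.0000]·P = -63.0000
eq1−eq4 → [-6.0000  -6.0000]·P = -45.0000
2×2 solve → P = (4.5000, 3.0000)
check cable 4: ‖A_4−P‖² = 2.2500 ≈ L_4² = 2.2500 ✓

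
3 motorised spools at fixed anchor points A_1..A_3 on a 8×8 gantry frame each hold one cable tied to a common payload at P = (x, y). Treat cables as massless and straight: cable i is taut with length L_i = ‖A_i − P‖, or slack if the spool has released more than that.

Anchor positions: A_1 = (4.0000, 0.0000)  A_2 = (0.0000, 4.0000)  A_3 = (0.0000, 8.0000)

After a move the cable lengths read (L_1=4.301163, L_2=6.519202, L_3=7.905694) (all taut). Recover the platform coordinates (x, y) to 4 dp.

(6.5000, 3.5000)

circle eqns → linear via eq_j − eq_1; set k_j = A_j·A_j − L_j²
k_1 = 16.0000+0.0000−18.5000 = -2.5000
8.0000·x − 8.0000·y = k_1−k_2 = 24.0000
8.0000·x − 16.0000·y = k_1−k_3 = -4.0000
solve first two rows → x=6.5000, y=3.5000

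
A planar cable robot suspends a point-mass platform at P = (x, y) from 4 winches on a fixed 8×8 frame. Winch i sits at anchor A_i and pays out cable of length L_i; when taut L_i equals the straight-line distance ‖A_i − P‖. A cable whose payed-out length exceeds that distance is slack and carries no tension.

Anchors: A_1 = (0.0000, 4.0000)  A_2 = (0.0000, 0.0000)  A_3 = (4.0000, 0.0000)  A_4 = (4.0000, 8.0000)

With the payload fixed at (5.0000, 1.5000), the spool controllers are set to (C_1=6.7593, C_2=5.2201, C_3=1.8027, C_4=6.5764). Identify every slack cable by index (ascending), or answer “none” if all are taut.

1

cable 1: L_1 = ‖A_1−P‖ = 5.5902;  C_1 = 6.7593 → slack
cable 2: L_2 = ‖A_2−P‖ = 5.2202;  C_2 = 5.2201 → taut
cable 3: L_3 = ‖A_3−P‖ = 1.8028;  C_3 = 1.8027 → taut
cable 4: L_4 = ‖A_4−P‖ = 6.5765;  C_4 = 6.5764 → taut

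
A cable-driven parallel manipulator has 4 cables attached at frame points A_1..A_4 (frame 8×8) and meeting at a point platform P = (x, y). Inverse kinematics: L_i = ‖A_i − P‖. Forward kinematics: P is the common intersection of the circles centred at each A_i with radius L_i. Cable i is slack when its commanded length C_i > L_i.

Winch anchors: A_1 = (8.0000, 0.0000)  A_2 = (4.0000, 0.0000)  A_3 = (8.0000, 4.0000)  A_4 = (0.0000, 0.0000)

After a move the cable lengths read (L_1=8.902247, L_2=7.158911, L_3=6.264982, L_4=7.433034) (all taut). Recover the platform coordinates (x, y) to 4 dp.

circle eqns → linear via eq_j − eq_1; set q_j = A_j·A_j − L_j²
q_1 = 64.0000+0.0000−79.2500 = -15.2500
8.0000·x + 0.0000·y = q_1−q_2 = 20.0000
0.0000·x − 8.0000·y = q_1−q_3 = -56.0000
16.0000·x + 0.0000·y = q_1−q_4 = 40.0000
solve first two rows → x=2.5000, y=7.0000
check cable 4: ‖A_4−P‖² = 55.2500 ≈ L_4² = 55.2500 ✓

(2.5000, 7.0000)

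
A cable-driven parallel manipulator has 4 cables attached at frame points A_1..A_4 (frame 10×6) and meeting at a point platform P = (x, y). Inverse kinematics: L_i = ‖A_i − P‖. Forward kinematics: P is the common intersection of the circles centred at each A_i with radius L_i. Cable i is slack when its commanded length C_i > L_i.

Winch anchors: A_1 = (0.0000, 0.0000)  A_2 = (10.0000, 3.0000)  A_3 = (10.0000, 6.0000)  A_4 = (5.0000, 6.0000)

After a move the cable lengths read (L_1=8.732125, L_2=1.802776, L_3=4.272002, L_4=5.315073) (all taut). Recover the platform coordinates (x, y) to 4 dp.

expand ‖A_i−P‖²=L_i² and subtract eq 1 (c_i ≔ ‖A_i‖²−L_i²)
c_1 = 0.0000+0.0000−76.2500 = -76.2500
eq1−eq2 → [-20.0000  -6.0000]·P = -182.0000
eq1−eq3 → [-20.0000  -12.0000]·P = -194.0000
eq1−eq4 → [-10.0000  -12.0000]·P = -109.0000
2×2 solve → P = (8.5000, 2.0000)
check cable 4: ‖A_4−P‖² = 28.2500 ≈ L_4² = 28.2500 ✓

(8.5000, 2.0000)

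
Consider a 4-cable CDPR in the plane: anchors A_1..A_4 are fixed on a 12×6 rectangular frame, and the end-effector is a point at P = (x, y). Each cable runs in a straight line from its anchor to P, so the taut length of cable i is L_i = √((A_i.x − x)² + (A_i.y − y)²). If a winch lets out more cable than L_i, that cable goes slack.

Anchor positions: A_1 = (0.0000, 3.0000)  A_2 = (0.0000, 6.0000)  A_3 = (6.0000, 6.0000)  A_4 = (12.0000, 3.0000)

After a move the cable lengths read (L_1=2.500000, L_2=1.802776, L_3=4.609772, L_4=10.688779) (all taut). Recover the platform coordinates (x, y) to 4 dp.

expand ‖A_i−P‖²=L_i² and subtract eq 1 (q_i ≔ ‖A_i‖²−L_i²)
q_1 = 0.0000+9.0000−6.2500 = 2.7500
eq1−eq2 → [0.0000  -6.0000]·P = -30.0000
eq1−eq3 → [-12.0000  -6.0000]·P = -48.0000
eq1−eq4 → [-24.0000  0.0000]·P = -36.0000
2×2 solve → P = (1.5000, 5.0000)
check cable 4: ‖A_4−P‖² = 114.2500 ≈ L_4² = 114.2500 ✓

(1.5000, 5.0000)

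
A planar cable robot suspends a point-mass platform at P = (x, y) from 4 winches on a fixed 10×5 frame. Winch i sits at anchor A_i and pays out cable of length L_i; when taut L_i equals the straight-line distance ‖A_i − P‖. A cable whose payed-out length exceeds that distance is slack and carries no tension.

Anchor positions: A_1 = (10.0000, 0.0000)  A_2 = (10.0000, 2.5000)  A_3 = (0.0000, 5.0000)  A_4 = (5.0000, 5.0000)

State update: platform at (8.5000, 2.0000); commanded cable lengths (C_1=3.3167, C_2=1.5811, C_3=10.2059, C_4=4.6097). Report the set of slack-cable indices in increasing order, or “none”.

cable 1: L_1 = ‖A_1−P‖ = 2.5000;  C_1 = 3.3167 → slack
cable 2: L_2 = ‖A_2−P‖ = 1.5811;  C_2 = 1.5811 → taut
cable 3: L_3 = ‖A_3−P‖ = 9.0139;  C_3 = 10.2059 → slack
cable 4: L_4 = ‖A_4−P‖ = 4.6098;  C_4 = 4.6097 → taut

1, 3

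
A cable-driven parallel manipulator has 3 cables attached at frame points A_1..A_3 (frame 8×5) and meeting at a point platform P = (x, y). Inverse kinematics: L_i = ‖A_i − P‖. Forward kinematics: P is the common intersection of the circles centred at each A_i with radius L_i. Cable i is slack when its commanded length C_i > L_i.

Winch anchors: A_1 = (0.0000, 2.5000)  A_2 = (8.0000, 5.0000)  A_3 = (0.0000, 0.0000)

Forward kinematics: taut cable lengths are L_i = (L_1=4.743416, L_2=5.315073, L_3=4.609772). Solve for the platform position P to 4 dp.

(4.5000, 1.0000)

expand ‖A_i−P‖²=L_i² and subtract eq 1 (q_i ≔ ‖A_i‖²−L_i²)
q_1 = 0.0000+6.2500−22.5000 = -16.2500
eq1−eq2 → [-16.0000  -5.0000]·P = -77.0000
eq1−eq3 → [0.0000  5.0000]·P = 5.0000
2×2 solve → P = (4.5000, 1.0000)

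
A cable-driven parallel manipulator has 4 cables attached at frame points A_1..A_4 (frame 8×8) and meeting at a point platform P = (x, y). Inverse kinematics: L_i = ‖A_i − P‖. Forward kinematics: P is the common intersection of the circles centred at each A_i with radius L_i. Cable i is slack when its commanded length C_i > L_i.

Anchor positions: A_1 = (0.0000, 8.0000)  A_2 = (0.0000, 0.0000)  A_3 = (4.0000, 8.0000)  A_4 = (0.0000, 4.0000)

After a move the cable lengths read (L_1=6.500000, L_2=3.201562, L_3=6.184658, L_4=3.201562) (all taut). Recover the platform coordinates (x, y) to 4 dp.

each cable: (A_i−P)·(A_i−P) = L_i²; let k_i = ‖A_i‖²−L_i²
k_1 = 0.0000+64.0000−42.2500 = 21.7500
row 1: 0.0000x + 16.0000y = 32.0000  (k_2=-10.2500)
row 2: -8.0000x + 0.0000y = -20.0000  (k_3=41.7500)
row 3: 0.0000x + 8.0000y = 16.0000  (k_4=5.7500)
Cramer on rows 1–2 → x = 2.5000, y = 2.0000
check cable 4: ‖A_4−P‖² = 10.2500 ≈ L_4² = 10.2500 ✓

(2.5000, 2.0000)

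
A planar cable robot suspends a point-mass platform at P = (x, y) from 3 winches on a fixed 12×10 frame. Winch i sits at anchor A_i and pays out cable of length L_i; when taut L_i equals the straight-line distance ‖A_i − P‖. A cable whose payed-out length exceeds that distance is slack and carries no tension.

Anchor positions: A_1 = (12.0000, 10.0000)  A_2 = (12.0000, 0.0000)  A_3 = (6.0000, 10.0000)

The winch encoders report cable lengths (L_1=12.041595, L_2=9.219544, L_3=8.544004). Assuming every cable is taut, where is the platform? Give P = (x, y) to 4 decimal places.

(3.0000, 2.0000)

expand ‖A_i−P‖²=L_i² and subtract eq 1 (k_i ≔ ‖A_i‖²−L_i²)
k_1 = 144.0000+100.0000−145.0000 = 99.0000
eq1−eq2 → [0.0000  20.0000]·P = 40.0000
eq1−eq3 → [12.0000  0.0000]·P = 36.0000
2×2 solve → P = (3.0000, 2.0000)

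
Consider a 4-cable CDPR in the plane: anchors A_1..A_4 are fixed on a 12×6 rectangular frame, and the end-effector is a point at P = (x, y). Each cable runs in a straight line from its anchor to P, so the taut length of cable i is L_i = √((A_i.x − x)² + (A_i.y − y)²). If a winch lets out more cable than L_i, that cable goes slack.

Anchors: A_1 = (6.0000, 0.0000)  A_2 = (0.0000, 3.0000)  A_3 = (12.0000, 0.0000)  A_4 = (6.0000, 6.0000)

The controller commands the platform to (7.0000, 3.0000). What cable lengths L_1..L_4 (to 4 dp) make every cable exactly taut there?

cable 1: Δx=-1.0000, Δy=-3.0000; L_1 = √(Δx²+Δy²) = 3.1623
cable 2: Δx=-7.0000, Δy=0.0000; L_2 = √(Δx²+Δy²) = 7.0000
cable 3: Δx=5.0000, Δy=-3.0000; L_3 = √(Δx²+Δy²) = 5.8310
cable 4: Δx=-1.0000, Δy=3.0000; L_4 = √(Δx²+Δy²) = 3.1623

(3.1623, 7.0000, 5.8310, 3.1623)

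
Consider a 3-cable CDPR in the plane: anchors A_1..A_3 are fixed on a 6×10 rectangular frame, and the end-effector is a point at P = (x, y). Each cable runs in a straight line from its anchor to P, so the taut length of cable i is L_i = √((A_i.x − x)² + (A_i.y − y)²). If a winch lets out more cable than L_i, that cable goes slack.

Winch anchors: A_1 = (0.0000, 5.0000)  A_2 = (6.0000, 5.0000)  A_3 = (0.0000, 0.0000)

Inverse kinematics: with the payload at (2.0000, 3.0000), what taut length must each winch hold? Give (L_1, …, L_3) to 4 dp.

L_1: Δ = A_1−P = (-2.0000, 2.0000) → ‖Δ‖ = √8.0000 = 2.8284
L_2: Δ = A_2−P = (4.0000, 2.0000) → ‖Δ‖ = √20.0000 = 4.4721
L_3: Δ = A_3−P = (-2.0000, -3.0000) → ‖Δ‖ = √13.0000 = 3.6056

(2.8284, 4.4721, 3.6056)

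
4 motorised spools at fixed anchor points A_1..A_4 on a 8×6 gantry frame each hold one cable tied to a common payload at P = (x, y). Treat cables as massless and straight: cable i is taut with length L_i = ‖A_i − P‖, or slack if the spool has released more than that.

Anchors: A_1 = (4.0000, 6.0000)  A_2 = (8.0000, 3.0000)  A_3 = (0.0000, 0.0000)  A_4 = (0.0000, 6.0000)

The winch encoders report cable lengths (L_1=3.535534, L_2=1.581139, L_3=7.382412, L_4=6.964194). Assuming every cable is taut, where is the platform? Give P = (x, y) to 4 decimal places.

(6.5000, 3.5000)

circle eqns → linear via eq_j − eq_1; set k_j = A_j·A_j − L_j²
k_1 = 16.0000+36.0000−12.5000 = 39.5000
-8.0000·x + 6.0000·y = k_1−k_2 = -31.0000
8.0000·x + 12.0000·y = k_1−k_3 = 94.0000
8.0000·x + 0.0000·y = k_1−k_4 = 52.0000
solve first two rows → x=6.5000, y=3.5000
check cable 4: ‖A_4−P‖² = 48.5000 ≈ L_4² = 48.5000 ✓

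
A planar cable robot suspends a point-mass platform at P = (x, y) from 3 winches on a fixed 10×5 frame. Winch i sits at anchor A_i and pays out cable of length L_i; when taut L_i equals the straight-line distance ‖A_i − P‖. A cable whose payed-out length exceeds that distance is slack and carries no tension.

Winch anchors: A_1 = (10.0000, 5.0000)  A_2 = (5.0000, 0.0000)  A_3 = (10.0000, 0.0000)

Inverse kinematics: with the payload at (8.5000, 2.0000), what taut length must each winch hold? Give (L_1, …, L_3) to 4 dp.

(3.3541, 4.0311, 2.5000)

L_1 = √((10.0000−8.5000)² + (5.0000−2.0000)²) = 3.3541
L_2 = √((5.0000−8.5000)² + (0.0000−2.0000)²) = 4.0311
L_3 = √((10.0000−8.5000)² + (0.0000−2.0000)²) = 2.5000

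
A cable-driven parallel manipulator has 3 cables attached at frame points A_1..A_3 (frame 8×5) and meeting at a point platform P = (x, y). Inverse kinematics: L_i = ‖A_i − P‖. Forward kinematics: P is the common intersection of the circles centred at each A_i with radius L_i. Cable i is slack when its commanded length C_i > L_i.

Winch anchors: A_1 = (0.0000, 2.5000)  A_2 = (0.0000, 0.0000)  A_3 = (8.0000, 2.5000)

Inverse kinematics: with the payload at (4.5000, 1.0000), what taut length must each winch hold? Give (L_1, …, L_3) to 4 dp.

cable 1: Δx=-4.5000, Δy=1.5000; L_1 = √(Δx²+Δy²) = 4.7434
cable 2: Δx=-4.5000, Δy=-1.0000; L_2 = √(Δx²+Δy²) = 4.6098
cable 3: Δx=3.5000, Δy=1.5000; L_3 = √(Δx²+Δy²) = 3.8079

(4.7434, 4.6098, 3.8079)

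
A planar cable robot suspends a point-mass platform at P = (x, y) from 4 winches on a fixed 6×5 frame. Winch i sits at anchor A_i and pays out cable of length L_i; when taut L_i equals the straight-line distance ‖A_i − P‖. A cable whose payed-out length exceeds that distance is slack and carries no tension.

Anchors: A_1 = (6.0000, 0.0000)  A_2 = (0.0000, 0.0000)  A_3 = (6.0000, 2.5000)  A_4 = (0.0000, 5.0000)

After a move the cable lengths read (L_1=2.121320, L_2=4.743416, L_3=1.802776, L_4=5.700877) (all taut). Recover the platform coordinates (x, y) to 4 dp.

circle eqns → linear via eq_j − eq_1; set k_j = A_j·A_j − L_j²
k_1 = 36.0000+0.0000−4.5000 = 31.5000
12.0000·x + 0.0000·y = k_1−k_2 = 54.0000
0.0000·x − 5.0000·y = k_1−k_3 = -7.5000
12.0000·x − 10.0000·y = k_1−k_4 = 39.0000
solve first two rows → x=4.5000, y=1.5000
check cable 4: ‖A_4−P‖² = 32.5000 ≈ L_4² = 32.5000 ✓

(4.5000, 1.5000)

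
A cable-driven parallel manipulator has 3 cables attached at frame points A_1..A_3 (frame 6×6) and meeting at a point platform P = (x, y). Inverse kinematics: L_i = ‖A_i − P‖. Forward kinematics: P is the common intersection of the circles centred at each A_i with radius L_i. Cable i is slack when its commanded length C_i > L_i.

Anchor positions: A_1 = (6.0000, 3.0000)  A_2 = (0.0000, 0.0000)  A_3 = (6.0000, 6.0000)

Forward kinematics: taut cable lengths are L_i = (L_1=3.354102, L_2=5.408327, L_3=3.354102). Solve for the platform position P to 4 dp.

(3.0000, 4.5000)

circle eqns → linear via eq_j − eq_1; set k_j = A_j·A_j − L_j²
k_1 = 36.0000+9.0000−11.2500 = 33.7500
12.0000·x + 6.0000·y = k_1−k_2 = 63.0000
0.0000·x − 6.0000·y = k_1−k_3 = -27.0000
solve first two rows → x=3.0000, y=4.5000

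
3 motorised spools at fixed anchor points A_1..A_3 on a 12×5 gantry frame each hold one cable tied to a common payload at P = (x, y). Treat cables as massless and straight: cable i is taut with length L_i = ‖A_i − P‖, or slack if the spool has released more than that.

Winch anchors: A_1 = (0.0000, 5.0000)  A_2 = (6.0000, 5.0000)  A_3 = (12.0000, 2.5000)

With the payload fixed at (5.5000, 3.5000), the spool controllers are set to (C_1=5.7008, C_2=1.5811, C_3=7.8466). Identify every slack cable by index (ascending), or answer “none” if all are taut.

i=1: geometric 5.7009 vs commanded 5.7008 ⇒ taut
i=2: geometric 1.5811 vs commanded 1.5811 ⇒ taut
i=3: geometric 6.5765 vs commanded 7.8466 ⇒ slack

3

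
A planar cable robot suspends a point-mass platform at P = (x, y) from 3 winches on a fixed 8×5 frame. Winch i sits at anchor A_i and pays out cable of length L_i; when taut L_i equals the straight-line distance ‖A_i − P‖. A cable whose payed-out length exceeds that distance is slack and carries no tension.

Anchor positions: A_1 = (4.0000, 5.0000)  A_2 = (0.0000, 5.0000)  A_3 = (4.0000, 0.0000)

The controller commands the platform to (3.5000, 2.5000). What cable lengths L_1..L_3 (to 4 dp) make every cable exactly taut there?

cable 1: Δx=0.5000, Δy=2.5000; L_1 = √(Δx²+Δy²) = 2.5495
cable 2: Δx=-3.5000, Δy=2.5000; L_2 = √(Δx²+Δy²) = 4.3012
cable 3: Δx=0.5000, Δy=-2.5000; L_3 = √(Δx²+Δy²) = 2.5495

(2.5495, 4.3012, 2.5495)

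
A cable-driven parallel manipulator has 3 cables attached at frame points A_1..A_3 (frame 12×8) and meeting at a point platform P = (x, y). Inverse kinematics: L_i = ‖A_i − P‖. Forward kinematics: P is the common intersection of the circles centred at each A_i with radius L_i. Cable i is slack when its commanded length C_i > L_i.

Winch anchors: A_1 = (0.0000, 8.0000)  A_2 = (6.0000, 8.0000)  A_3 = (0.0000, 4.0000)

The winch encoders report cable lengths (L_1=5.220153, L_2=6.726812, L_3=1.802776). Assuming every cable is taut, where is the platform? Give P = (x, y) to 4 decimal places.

expand ‖A_i−P‖²=L_i² and subtract eq 1 (k_i ≔ ‖A_i‖²−L_i²)
k_1 = 0.0000+64.0000−27.2500 = 36.7500
eq1−eq2 → [-12.0000  0.0000]·P = -18.0000
eq1−eq3 → [0.0000  8.0000]·P = 24.0000
2×2 solve → P = (1.5000, 3.0000)

(1.5000, 3.0000)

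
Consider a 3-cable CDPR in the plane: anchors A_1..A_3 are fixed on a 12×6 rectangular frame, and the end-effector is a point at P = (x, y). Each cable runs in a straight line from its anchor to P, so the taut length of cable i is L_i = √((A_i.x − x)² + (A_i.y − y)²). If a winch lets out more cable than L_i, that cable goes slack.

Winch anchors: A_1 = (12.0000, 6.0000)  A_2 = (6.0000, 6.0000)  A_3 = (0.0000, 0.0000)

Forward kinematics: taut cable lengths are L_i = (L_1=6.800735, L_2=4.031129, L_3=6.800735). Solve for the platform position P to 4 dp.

(6.5000, 2.0000)

circle eqns → linear via eq_j − eq_1; set c_j = A_j·A_j − L_j²
c_1 = 144.0000+36.0000−46.2500 = 133.7500
12.0000·x + 0.0000·y = c_1−c_2 = 78.0000
24.0000·x + 12.0000·y = c_1−c_3 = 180.0000
solve first two rows → x=6.5000, y=2.0000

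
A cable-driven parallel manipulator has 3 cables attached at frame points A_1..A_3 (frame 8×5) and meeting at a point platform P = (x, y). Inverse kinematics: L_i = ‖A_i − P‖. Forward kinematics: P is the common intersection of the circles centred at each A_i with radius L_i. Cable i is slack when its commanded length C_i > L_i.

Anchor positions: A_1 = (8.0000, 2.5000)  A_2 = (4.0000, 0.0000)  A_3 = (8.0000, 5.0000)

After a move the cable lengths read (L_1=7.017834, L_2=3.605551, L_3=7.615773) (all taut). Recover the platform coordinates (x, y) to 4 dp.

(1.0000, 2.0000)

expand ‖A_i−P‖²=L_i² and subtract eq 1 (c_i ≔ ‖A_i‖²−L_i²)
c_1 = 64.0000+6.2500−49.2500 = 21.0000
eq1−eq2 → [8.0000  5.0000]·P = 18.0000
eq1−eq3 → [0.0000  -5.0000]·P = -10.0000
2×2 solve → P = (1.0000, 2.0000)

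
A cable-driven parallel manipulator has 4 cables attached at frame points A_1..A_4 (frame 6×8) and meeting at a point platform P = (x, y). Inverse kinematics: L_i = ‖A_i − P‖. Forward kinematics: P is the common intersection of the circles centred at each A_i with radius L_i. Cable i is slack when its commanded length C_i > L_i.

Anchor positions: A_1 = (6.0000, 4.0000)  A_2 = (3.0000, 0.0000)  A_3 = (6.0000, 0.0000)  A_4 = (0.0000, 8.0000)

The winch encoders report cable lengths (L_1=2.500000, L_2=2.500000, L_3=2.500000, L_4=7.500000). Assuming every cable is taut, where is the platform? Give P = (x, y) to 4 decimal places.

(4.5000, 2.0000)

expand ‖A_i−P‖²=L_i² and subtract eq 1 (c_i ≔ ‖A_i‖²−L_i²)
c_1 = 36.0000+16.0000−6.2500 = 45.7500
eq1−eq2 → [6.0000  8.0000]·P = 43.0000
eq1−eq3 → [0.0000  8.0000]·P = 16.0000
eq1−eq4 → [12.0000  -8.0000]·P = 38.0000
2×2 solve → P = (4.5000, 2.0000)
check cable 4: ‖A_4−P‖² = 56.2500 ≈ L_4² = 56.2500 ✓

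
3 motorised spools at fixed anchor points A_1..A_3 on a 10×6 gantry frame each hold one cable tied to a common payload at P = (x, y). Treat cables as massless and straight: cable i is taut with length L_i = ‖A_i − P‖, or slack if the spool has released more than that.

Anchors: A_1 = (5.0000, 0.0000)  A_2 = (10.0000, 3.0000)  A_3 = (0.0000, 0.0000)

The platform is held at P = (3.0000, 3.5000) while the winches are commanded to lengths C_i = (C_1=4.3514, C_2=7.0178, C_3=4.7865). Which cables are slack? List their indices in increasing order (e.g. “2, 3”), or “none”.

1, 3

cable 1: L_1 = ‖A_1−P‖ = 4.0311;  C_1 = 4.3514 → slack
cable 2: L_2 = ‖A_2−P‖ = 7.0178;  C_2 = 7.0178 → taut
cable 3: L_3 = ‖A_3−P‖ = 4.6098;  C_3 = 4.7865 → slack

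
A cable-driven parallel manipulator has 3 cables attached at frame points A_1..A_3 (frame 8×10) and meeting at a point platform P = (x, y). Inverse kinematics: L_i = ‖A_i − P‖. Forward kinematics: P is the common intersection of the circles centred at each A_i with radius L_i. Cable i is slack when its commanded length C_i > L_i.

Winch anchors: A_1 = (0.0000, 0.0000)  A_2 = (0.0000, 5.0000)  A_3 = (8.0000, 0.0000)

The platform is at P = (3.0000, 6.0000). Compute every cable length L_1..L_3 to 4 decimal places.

L_1: Δ = A_1−P = (-3.0000, -6.0000) → ‖Δ‖ = √45.0000 = 6.7082
L_2: Δ = A_2−P = (-3.0000, -1.0000) → ‖Δ‖ = √10.0000 = 3.1623
L_3: Δ = A_3−P = (5.0000, -6.0000) → ‖Δ‖ = √61.0000 = 7.8102

(6.7082, 3.1623, 7.8102)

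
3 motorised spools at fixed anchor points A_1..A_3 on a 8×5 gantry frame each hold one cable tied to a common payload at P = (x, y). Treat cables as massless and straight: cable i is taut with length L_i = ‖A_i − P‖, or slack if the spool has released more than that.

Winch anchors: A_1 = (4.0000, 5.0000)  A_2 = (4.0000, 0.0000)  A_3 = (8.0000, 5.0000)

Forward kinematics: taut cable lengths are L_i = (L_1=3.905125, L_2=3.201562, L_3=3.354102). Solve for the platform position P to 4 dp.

(6.5000, 2.0000)

expand ‖A_i−P‖²=L_i² and subtract eq 1 (q_i ≔ ‖A_i‖²−L_i²)
q_1 = 16.0000+25.0000−15.2500 = 25.7500
eq1−eq2 → [0.0000  10.0000]·P = 20.0000
eq1−eq3 → [-8.0000  0.0000]·P = -52.0000
2×2 solve → P = (6.5000, 2.0000)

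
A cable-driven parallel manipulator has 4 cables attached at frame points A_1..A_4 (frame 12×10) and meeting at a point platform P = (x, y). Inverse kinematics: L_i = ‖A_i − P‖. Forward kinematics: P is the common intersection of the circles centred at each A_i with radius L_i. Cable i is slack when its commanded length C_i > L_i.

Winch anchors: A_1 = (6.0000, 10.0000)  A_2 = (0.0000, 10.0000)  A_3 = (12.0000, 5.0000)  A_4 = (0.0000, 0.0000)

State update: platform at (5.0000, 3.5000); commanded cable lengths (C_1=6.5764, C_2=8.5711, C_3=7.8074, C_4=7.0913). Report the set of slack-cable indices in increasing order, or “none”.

2, 3, 4

cable 1: L_1 = ‖A_1−P‖ = 6.5765;  C_1 = 6.5764 → taut
cable 2: L_2 = ‖A_2−P‖ = 8.2006;  C_2 = 8.5711 → slack
cable 3: L_3 = ‖A_3−P‖ = 7.1589;  C_3 = 7.8074 → slack
cable 4: L_4 = ‖A_4−P‖ = 6.1033;  C_4 = 7.0913 → slack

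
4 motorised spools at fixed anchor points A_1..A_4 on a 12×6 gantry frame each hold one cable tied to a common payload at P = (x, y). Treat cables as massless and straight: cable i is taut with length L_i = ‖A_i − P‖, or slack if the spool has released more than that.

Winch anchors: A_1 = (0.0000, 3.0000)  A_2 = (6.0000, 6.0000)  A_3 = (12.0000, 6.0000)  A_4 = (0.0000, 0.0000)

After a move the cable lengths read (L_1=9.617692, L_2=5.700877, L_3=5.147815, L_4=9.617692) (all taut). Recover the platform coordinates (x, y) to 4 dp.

expand ‖A_i−P‖²=L_i² and subtract eq 1 (q_i ≔ ‖A_i‖²−L_i²)
q_1 = 0.0000+9.0000−92.5000 = -83.5000
eq1−eq2 → [-12.0000  -6.0000]·P = -123.0000
eq1−eq3 → [-24.0000  -6.0000]·P = -237.0000
eq1−eq4 → [0.0000  6.0000]·P = 9.0000
2×2 solve → P = (9.5000, 1.5000)
check cable 4: ‖A_4−P‖² = 92.5000 ≈ L_4² = 92.5000 ✓

(9.5000, 1.5000)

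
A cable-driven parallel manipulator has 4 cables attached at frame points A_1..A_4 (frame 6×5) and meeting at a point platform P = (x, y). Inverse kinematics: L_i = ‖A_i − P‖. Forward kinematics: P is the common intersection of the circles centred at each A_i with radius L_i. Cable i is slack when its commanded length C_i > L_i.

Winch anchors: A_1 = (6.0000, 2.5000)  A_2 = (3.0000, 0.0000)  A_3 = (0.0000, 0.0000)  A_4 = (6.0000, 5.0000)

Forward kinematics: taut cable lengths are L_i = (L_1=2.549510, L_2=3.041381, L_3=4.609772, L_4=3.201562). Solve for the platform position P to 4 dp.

each cable: (A_i−P)·(A_i−P) = L_i²; let q_i = ‖A_i‖²−L_i²
q_1 = 36.0000+6.2500−6.5000 = 35.7500
row 1: 6.0000x + 5.0000y = 36.0000  (q_2=-0.2500)
row 2: 12.0000x + 5.0000y = 57.0000  (q_3=-21.2500)
row 3: 0.0000x − 5.0000y = -15.0000  (q_4=50.7500)
Cramer on rows 1–2 → x = 3.5000, y = 3.0000
check cable 4: ‖A_4−P‖² = 10.2500 ≈ L_4² = 10.2500 ✓

(3.5000, 3.0000)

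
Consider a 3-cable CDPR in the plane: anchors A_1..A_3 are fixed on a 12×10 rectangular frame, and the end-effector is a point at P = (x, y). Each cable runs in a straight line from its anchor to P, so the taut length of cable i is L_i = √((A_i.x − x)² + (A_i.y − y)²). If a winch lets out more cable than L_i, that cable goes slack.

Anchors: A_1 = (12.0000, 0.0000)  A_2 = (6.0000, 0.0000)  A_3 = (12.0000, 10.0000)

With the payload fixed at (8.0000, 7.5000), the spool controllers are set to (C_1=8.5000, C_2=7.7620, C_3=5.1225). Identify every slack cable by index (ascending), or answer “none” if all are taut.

i=1: geometric 8.5000 vs commanded 8.5000 ⇒ taut
i=2: geometric 7.7621 vs commanded 7.7620 ⇒ taut
i=3: geometric 4.7170 vs commanded 5.1225 ⇒ slack

3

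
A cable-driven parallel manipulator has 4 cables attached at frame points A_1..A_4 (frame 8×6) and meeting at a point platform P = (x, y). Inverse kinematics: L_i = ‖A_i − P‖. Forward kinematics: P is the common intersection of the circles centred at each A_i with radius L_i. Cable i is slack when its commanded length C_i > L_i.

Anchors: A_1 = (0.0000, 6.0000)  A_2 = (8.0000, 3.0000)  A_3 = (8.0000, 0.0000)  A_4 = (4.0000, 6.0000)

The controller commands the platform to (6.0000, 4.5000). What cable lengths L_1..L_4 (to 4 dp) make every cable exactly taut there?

(6.1847, 2.5000, 4.9244, 2.5000)

L_1: Δ = A_1−P = (-6.0000, 1.5000) → ‖Δ‖ = √38.2500 = 6.1847
L_2: Δ = A_2−P = (2.0000, -1.5000) → ‖Δ‖ = √6.2500 = 2.5000
L_3: Δ = A_3−P = (2.0000, -4.5000) → ‖Δ‖ = √24.2500 = 4.9244
L_4: Δ = A_4−P = (-2.0000, 1.5000) → ‖Δ‖ = √6.2500 = 2.5000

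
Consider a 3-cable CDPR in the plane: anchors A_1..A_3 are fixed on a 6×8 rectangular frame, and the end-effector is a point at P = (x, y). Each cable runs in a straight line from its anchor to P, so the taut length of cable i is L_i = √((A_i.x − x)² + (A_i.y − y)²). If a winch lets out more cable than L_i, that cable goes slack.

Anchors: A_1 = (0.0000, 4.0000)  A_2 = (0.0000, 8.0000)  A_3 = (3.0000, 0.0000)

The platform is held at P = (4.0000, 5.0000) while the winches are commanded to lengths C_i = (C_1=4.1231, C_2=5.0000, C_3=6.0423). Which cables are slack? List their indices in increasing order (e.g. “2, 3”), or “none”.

cable 1: L_1 = ‖A_1−P‖ = 4.1231;  C_1 = 4.1231 → taut
cable 2: L_2 = ‖A_2−P‖ = 5.0000;  C_2 = 5.0000 → taut
cable 3: L_3 = ‖A_3−P‖ = 5.0990;  C_3 = 6.0423 → slack

3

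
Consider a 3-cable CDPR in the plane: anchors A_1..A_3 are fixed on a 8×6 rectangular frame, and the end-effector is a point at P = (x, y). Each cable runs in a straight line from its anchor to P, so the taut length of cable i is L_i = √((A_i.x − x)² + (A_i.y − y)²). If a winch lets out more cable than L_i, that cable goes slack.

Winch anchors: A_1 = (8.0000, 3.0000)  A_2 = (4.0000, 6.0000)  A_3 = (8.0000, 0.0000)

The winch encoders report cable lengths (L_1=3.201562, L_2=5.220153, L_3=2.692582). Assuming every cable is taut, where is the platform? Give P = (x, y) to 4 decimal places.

(5.5000, 1.0000)

expand ‖A_i−P‖²=L_i² and subtract eq 1 (c_i ≔ ‖A_i‖²−L_i²)
c_1 = 64.0000+9.0000−10.2500 = 62.7500
eq1−eq2 → [8.0000  -6.0000]·P = 38.0000
eq1−eq3 → [0.0000  6.0000]·P = 6.0000
2×2 solve → P = (5.5000, 1.0000)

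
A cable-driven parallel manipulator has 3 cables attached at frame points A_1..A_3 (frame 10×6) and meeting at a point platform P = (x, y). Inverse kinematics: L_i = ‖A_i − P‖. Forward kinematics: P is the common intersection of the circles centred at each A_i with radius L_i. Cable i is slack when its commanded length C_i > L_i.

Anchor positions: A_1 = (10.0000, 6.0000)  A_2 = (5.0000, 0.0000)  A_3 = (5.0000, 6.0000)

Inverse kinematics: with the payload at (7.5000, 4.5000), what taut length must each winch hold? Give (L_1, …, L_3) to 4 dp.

(2.9155, 5.1478, 2.9155)

L_1: Δ = A_1−P = (2.5000, 1.5000) → ‖Δ‖ = √8.5000 = 2.9155
L_2: Δ = A_2−P = (-2.5000, -4.5000) → ‖Δ‖ = √26.5000 = 5.1478
L_3: Δ = A_3−P = (-2.5000, 1.5000) → ‖Δ‖ = √8.5000 = 2.9155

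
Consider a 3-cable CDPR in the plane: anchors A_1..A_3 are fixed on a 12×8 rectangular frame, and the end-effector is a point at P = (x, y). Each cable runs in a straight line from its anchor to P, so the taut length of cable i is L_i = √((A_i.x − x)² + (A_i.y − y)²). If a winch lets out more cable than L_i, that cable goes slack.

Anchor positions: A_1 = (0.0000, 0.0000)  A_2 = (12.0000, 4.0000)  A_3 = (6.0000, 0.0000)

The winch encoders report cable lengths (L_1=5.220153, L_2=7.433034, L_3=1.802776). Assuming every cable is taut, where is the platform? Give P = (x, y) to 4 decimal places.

circle eqns → linear via eq_j − eq_1; set c_j = A_j·A_j − L_j²
c_1 = 0.0000+0.0000−27.2500 = -27.2500
-24.0000·x − 8.0000·y = c_1−c_2 = -132.0000
-12.0000·x + 0.0000·y = c_1−c_3 = -60.0000
solve first two rows → x=5.0000, y=1.5000

(5.0000, 1.5000)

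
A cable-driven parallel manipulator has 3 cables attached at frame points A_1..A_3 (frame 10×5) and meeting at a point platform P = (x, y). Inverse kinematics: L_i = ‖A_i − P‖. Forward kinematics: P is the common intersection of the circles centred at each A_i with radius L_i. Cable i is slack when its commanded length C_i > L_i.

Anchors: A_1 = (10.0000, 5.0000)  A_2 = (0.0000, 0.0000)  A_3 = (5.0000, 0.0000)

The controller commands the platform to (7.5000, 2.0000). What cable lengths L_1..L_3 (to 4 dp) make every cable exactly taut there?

(3.9051, 7.7621, 3.2016)

L_1 = √((10.0000−7.5000)² + (5.0000−2.0000)²) = 3.9051
L_2 = √((0.0000−7.5000)² + (0.0000−2.0000)²) = 7.7621
L_3 = √((5.0000−7.5000)² + (0.0000−2.0000)²) = 3.2016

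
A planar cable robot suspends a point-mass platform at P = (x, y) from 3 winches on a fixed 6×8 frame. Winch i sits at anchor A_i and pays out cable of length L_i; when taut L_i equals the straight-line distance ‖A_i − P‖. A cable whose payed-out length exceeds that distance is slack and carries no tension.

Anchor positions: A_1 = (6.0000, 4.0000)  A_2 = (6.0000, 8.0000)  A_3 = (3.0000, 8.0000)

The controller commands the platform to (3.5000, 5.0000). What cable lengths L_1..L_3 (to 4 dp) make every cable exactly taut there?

L_1 = √((6.0000−3.5000)² + (4.0000−5.0000)²) = 2.6926
L_2 = √((6.0000−3.5000)² + (8.0000−5.0000)²) = 3.9051
L_3 = √((3.0000−3.5000)² + (8.0000−5.0000)²) = 3.0414

(2.6926, 3.9051, 3.0414)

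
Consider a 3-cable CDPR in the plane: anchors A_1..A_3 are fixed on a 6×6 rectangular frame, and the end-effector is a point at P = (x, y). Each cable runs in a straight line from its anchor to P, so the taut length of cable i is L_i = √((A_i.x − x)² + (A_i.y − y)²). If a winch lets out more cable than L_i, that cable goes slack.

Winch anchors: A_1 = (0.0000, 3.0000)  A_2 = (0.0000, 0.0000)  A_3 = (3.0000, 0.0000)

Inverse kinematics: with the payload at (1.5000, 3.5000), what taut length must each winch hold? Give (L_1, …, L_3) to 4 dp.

L_1 = √((0.0000−1.5000)² + (3.0000−3.5000)²) = 1.5811
L_2 = √((0.0000−1.5000)² + (0.0000−3.5000)²) = 3.8079
L_3 = √((3.0000−1.5000)² + (0.0000−3.5000)²) = 3.8079

(1.5811, 3.8079, 3.8079)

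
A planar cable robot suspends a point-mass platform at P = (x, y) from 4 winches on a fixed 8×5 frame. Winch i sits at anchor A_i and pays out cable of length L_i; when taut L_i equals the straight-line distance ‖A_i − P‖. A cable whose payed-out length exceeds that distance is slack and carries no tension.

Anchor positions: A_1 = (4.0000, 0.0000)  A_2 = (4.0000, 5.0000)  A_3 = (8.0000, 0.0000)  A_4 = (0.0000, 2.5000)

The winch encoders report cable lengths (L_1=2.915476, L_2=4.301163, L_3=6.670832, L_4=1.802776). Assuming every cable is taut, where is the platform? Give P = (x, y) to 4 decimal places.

expand ‖A_i−P‖²=L_i² and subtract eq 1 (c_i ≔ ‖A_i‖²−L_i²)
c_1 = 16.0000+0.0000−8.5000 = 7.5000
eq1−eq2 → [0.0000  -10.0000]·P = -15.0000
eq1−eq3 → [-8.0000  0.0000]·P = -12.0000
eq1−eq4 → [8.0000  -5.0000]·P = 4.5000
2×2 solve → P = (1.5000, 1.5000)
check cable 4: ‖A_4−P‖² = 3.2500 ≈ L_4² = 3.2500 ✓

(1.5000, 1.5000)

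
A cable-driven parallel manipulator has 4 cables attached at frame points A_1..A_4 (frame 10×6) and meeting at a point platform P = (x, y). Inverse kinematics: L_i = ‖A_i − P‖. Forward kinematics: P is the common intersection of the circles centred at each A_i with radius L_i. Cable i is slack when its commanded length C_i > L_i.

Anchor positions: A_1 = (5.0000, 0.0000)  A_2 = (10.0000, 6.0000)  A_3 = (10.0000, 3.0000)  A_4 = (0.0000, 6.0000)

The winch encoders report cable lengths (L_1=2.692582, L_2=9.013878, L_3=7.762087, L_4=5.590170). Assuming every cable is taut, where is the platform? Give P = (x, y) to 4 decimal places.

(2.5000, 1.0000)

each cable: (A_i−P)·(A_i−P) = L_i²; let k_i = ‖A_i‖²−L_i²
k_1 = 25.0000+0.0000−7.2500 = 17.7500
row 1: -10.0000x − 12.0000y = -37.0000  (k_2=54.7500)
row 2: -10.0000x − 6.0000y = -31.0000  (k_3=48.7500)
row 3: 10.0000x − 12.0000y = 13.0000  (k_4=4.7500)
Cramer on rows 1–2 → x = 2.5000, y = 1.0000
check cable 4: ‖A_4−P‖² = 31.2500 ≈ L_4² = 31.2500 ✓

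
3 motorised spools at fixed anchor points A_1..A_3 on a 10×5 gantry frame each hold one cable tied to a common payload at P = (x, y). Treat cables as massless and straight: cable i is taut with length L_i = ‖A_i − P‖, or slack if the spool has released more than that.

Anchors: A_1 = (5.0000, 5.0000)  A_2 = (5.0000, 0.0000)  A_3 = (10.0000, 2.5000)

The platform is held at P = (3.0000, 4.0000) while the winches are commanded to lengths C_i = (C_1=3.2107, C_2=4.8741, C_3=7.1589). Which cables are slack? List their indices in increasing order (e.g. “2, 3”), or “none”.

cable 1: L_1 = ‖A_1−P‖ = 2.2361;  C_1 = 3.2107 → slack
cable 2: L_2 = ‖A_2−P‖ = 4.4721;  C_2 = 4.8741 → slack
cable 3: L_3 = ‖A_3−P‖ = 7.1589;  C_3 = 7.1589 → taut

1, 2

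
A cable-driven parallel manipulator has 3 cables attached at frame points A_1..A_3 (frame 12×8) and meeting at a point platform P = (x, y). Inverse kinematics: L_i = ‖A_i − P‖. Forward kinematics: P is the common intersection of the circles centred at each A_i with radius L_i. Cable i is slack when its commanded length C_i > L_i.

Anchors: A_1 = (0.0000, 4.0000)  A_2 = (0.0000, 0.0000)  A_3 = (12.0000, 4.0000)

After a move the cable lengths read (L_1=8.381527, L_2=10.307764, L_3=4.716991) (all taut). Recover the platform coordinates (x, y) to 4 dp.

circle eqns → linear via eq_j − eq_1; set q_j = A_j·A_j − L_j²
q_1 = 0.0000+16.0000−70.2500 = -54.2500
0.0000·x + 8.0000·y = q_1−q_2 = 52.0000
-24.0000·x + 0.0000·y = q_1−q_3 = -192.0000
solve first two rows → x=8.0000, y=6.5000

(8.0000, 6.5000)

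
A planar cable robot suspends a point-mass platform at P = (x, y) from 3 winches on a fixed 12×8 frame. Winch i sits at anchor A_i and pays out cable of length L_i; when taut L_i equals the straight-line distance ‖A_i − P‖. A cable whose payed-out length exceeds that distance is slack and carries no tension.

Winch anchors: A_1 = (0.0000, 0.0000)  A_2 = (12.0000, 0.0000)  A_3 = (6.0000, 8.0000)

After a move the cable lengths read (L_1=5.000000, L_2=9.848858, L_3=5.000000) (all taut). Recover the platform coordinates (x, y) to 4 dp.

(3.0000, 4.0000)

each cable: (A_i−P)·(A_i−P) = L_i²; let q_i = ‖A_i‖²−L_i²
q_1 = 0.0000+0.0000−25.0000 = -25.0000
row 1: -24.0000x + 0.0000y = -72.0000  (q_2=47.0000)
row 2: -12.0000x − 16.0000y = -100.0000  (q_3=75.0000)
Cramer on rows 1–2 → x = 3.0000, y = 4.0000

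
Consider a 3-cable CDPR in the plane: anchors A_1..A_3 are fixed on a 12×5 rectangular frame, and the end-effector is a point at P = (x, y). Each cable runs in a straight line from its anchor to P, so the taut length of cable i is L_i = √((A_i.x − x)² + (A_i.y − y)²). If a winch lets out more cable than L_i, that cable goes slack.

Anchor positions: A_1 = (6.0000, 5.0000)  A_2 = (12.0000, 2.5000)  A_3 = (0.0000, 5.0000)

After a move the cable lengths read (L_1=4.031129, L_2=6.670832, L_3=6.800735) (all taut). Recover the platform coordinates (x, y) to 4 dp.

(5.5000, 1.0000)

each cable: (A_i−P)·(A_i−P) = L_i²; let c_i = ‖A_i‖²−L_i²
c_1 = 36.0000+25.0000−16.2500 = 44.7500
row 1: -12.0000x + 5.0000y = -61.0000  (c_2=105.7500)
row 2: 12.0000x + 0.0000y = 66.0000  (c_3=-21.2500)
Cramer on rows 1–2 → x = 5.5000, y = 1.0000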